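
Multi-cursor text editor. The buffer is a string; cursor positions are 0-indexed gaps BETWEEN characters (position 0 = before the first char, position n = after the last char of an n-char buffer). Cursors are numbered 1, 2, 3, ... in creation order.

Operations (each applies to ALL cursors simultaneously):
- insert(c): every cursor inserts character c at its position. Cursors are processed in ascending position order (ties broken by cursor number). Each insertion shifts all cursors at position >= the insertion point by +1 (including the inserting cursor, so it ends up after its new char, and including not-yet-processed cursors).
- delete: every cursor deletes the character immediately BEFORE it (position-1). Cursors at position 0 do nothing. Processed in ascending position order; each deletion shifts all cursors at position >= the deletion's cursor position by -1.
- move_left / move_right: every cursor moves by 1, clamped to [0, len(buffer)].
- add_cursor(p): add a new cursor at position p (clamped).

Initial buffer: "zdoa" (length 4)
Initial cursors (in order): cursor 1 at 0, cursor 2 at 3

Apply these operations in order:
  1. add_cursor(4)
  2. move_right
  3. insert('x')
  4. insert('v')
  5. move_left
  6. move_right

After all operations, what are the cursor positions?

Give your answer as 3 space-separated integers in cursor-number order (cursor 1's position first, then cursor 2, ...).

Answer: 3 10 10

Derivation:
After op 1 (add_cursor(4)): buffer="zdoa" (len 4), cursors c1@0 c2@3 c3@4, authorship ....
After op 2 (move_right): buffer="zdoa" (len 4), cursors c1@1 c2@4 c3@4, authorship ....
After op 3 (insert('x')): buffer="zxdoaxx" (len 7), cursors c1@2 c2@7 c3@7, authorship .1...23
After op 4 (insert('v')): buffer="zxvdoaxxvv" (len 10), cursors c1@3 c2@10 c3@10, authorship .11...2323
After op 5 (move_left): buffer="zxvdoaxxvv" (len 10), cursors c1@2 c2@9 c3@9, authorship .11...2323
After op 6 (move_right): buffer="zxvdoaxxvv" (len 10), cursors c1@3 c2@10 c3@10, authorship .11...2323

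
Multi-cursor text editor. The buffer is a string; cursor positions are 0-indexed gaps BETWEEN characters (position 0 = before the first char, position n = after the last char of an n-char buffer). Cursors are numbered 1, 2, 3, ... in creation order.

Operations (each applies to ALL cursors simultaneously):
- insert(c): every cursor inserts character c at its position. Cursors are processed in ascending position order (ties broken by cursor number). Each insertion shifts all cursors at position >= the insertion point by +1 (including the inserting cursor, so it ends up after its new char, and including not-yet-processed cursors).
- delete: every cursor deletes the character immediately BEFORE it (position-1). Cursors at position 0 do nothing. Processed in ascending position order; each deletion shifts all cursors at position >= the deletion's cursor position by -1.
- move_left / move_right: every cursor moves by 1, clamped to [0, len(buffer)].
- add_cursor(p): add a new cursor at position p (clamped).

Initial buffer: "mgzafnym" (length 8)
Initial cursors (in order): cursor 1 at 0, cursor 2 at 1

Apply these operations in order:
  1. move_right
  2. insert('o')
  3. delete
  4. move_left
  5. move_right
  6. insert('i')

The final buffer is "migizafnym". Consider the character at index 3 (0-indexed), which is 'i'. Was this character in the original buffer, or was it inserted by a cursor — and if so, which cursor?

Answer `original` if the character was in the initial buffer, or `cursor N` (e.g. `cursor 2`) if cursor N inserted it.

After op 1 (move_right): buffer="mgzafnym" (len 8), cursors c1@1 c2@2, authorship ........
After op 2 (insert('o')): buffer="mogozafnym" (len 10), cursors c1@2 c2@4, authorship .1.2......
After op 3 (delete): buffer="mgzafnym" (len 8), cursors c1@1 c2@2, authorship ........
After op 4 (move_left): buffer="mgzafnym" (len 8), cursors c1@0 c2@1, authorship ........
After op 5 (move_right): buffer="mgzafnym" (len 8), cursors c1@1 c2@2, authorship ........
After op 6 (insert('i')): buffer="migizafnym" (len 10), cursors c1@2 c2@4, authorship .1.2......
Authorship (.=original, N=cursor N): . 1 . 2 . . . . . .
Index 3: author = 2

Answer: cursor 2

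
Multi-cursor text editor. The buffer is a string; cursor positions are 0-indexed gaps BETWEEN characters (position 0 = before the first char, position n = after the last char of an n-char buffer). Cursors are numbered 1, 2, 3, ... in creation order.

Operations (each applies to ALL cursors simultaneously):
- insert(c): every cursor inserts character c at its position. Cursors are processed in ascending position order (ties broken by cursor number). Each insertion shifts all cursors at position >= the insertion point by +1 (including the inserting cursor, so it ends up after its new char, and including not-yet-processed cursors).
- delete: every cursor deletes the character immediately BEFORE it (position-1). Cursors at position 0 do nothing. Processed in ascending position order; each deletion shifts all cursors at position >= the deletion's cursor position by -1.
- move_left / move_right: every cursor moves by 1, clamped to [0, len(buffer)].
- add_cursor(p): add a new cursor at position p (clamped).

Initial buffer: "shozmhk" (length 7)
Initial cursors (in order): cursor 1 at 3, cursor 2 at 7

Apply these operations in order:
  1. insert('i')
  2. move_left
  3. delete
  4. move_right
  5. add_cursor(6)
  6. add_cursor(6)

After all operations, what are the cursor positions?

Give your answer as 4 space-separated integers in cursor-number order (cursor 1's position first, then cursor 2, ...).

After op 1 (insert('i')): buffer="shoizmhki" (len 9), cursors c1@4 c2@9, authorship ...1....2
After op 2 (move_left): buffer="shoizmhki" (len 9), cursors c1@3 c2@8, authorship ...1....2
After op 3 (delete): buffer="shizmhi" (len 7), cursors c1@2 c2@6, authorship ..1...2
After op 4 (move_right): buffer="shizmhi" (len 7), cursors c1@3 c2@7, authorship ..1...2
After op 5 (add_cursor(6)): buffer="shizmhi" (len 7), cursors c1@3 c3@6 c2@7, authorship ..1...2
After op 6 (add_cursor(6)): buffer="shizmhi" (len 7), cursors c1@3 c3@6 c4@6 c2@7, authorship ..1...2

Answer: 3 7 6 6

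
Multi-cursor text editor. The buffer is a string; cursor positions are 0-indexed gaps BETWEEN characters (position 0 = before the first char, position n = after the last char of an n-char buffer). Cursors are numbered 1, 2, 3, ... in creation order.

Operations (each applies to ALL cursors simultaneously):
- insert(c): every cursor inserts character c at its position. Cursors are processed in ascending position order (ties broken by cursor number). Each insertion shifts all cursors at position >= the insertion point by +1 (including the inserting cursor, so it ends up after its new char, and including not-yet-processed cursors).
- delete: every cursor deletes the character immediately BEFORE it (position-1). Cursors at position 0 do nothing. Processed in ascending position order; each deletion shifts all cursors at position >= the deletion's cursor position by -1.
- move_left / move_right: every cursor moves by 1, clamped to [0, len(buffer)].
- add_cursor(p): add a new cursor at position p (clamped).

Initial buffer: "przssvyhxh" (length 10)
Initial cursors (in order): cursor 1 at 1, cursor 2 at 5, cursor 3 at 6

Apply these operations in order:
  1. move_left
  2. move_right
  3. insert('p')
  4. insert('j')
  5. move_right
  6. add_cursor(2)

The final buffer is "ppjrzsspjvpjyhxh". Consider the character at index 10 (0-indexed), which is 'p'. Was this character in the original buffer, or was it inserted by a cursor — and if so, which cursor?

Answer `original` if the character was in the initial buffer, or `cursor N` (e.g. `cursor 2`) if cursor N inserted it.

After op 1 (move_left): buffer="przssvyhxh" (len 10), cursors c1@0 c2@4 c3@5, authorship ..........
After op 2 (move_right): buffer="przssvyhxh" (len 10), cursors c1@1 c2@5 c3@6, authorship ..........
After op 3 (insert('p')): buffer="pprzsspvpyhxh" (len 13), cursors c1@2 c2@7 c3@9, authorship .1....2.3....
After op 4 (insert('j')): buffer="ppjrzsspjvpjyhxh" (len 16), cursors c1@3 c2@9 c3@12, authorship .11....22.33....
After op 5 (move_right): buffer="ppjrzsspjvpjyhxh" (len 16), cursors c1@4 c2@10 c3@13, authorship .11....22.33....
After op 6 (add_cursor(2)): buffer="ppjrzsspjvpjyhxh" (len 16), cursors c4@2 c1@4 c2@10 c3@13, authorship .11....22.33....
Authorship (.=original, N=cursor N): . 1 1 . . . . 2 2 . 3 3 . . . .
Index 10: author = 3

Answer: cursor 3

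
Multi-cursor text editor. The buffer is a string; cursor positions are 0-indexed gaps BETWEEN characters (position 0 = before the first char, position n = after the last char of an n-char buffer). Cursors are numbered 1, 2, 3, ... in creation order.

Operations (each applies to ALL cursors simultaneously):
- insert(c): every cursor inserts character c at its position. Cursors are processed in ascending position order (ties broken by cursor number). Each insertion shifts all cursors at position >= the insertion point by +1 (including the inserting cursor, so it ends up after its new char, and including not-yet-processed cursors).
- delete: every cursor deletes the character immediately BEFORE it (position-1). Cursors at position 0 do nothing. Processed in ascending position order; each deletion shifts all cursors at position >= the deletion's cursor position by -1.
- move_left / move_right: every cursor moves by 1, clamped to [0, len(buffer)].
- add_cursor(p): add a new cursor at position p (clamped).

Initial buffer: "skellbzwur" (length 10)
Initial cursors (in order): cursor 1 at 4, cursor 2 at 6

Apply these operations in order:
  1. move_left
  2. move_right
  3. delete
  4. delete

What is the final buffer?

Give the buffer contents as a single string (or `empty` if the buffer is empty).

After op 1 (move_left): buffer="skellbzwur" (len 10), cursors c1@3 c2@5, authorship ..........
After op 2 (move_right): buffer="skellbzwur" (len 10), cursors c1@4 c2@6, authorship ..........
After op 3 (delete): buffer="skelzwur" (len 8), cursors c1@3 c2@4, authorship ........
After op 4 (delete): buffer="skzwur" (len 6), cursors c1@2 c2@2, authorship ......

Answer: skzwur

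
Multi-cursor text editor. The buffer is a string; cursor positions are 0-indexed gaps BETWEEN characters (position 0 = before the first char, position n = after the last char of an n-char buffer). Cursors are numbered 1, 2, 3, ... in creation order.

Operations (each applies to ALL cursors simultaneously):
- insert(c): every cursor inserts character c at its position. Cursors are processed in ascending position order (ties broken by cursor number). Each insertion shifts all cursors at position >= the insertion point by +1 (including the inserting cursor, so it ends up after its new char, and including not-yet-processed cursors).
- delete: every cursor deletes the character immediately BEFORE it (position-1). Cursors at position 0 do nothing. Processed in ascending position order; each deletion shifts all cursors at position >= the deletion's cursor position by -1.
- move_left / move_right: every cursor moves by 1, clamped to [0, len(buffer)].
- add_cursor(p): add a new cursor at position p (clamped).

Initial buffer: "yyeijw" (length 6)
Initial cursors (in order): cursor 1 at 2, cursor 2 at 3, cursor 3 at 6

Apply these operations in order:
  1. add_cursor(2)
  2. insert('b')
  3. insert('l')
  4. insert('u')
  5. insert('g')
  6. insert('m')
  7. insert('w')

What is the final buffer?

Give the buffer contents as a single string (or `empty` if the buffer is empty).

After op 1 (add_cursor(2)): buffer="yyeijw" (len 6), cursors c1@2 c4@2 c2@3 c3@6, authorship ......
After op 2 (insert('b')): buffer="yybbebijwb" (len 10), cursors c1@4 c4@4 c2@6 c3@10, authorship ..14.2...3
After op 3 (insert('l')): buffer="yybblleblijwbl" (len 14), cursors c1@6 c4@6 c2@9 c3@14, authorship ..1414.22...33
After op 4 (insert('u')): buffer="yybblluuebluijwblu" (len 18), cursors c1@8 c4@8 c2@12 c3@18, authorship ..141414.222...333
After op 5 (insert('g')): buffer="yybblluuggeblugijwblug" (len 22), cursors c1@10 c4@10 c2@15 c3@22, authorship ..14141414.2222...3333
After op 6 (insert('m')): buffer="yybblluuggmmeblugmijwblugm" (len 26), cursors c1@12 c4@12 c2@18 c3@26, authorship ..1414141414.22222...33333
After op 7 (insert('w')): buffer="yybblluuggmmwweblugmwijwblugmw" (len 30), cursors c1@14 c4@14 c2@21 c3@30, authorship ..141414141414.222222...333333

Answer: yybblluuggmmwweblugmwijwblugmw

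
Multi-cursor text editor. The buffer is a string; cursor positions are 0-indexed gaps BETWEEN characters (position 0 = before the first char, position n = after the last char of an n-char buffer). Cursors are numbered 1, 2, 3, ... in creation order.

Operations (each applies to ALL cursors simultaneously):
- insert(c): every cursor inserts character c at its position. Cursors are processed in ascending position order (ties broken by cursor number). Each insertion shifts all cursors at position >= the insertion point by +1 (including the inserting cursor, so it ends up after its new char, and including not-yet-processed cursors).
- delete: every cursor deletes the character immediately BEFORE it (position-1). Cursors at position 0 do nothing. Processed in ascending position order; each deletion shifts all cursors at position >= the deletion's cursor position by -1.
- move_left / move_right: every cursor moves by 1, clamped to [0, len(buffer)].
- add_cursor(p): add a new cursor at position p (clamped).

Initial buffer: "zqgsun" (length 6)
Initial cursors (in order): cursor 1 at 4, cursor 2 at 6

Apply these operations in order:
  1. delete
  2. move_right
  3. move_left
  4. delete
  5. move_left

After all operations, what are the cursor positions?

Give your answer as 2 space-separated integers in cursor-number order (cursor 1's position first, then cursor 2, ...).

Answer: 0 0

Derivation:
After op 1 (delete): buffer="zqgu" (len 4), cursors c1@3 c2@4, authorship ....
After op 2 (move_right): buffer="zqgu" (len 4), cursors c1@4 c2@4, authorship ....
After op 3 (move_left): buffer="zqgu" (len 4), cursors c1@3 c2@3, authorship ....
After op 4 (delete): buffer="zu" (len 2), cursors c1@1 c2@1, authorship ..
After op 5 (move_left): buffer="zu" (len 2), cursors c1@0 c2@0, authorship ..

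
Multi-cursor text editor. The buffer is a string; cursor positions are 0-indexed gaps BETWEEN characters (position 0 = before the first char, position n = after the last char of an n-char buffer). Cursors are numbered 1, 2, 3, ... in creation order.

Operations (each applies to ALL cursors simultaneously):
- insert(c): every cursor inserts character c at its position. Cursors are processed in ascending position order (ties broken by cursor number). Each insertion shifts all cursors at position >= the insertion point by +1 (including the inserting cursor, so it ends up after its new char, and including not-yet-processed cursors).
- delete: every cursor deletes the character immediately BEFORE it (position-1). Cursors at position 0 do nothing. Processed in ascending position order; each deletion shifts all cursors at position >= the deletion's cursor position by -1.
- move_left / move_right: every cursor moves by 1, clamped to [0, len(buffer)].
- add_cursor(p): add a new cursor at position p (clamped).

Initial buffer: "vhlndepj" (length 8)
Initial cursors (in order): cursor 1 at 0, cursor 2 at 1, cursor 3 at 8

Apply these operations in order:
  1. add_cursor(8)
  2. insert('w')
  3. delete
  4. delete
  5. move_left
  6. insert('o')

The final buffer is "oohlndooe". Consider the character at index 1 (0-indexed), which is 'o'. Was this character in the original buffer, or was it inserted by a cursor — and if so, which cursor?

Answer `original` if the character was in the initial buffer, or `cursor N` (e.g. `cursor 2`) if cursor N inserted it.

After op 1 (add_cursor(8)): buffer="vhlndepj" (len 8), cursors c1@0 c2@1 c3@8 c4@8, authorship ........
After op 2 (insert('w')): buffer="wvwhlndepjww" (len 12), cursors c1@1 c2@3 c3@12 c4@12, authorship 1.2.......34
After op 3 (delete): buffer="vhlndepj" (len 8), cursors c1@0 c2@1 c3@8 c4@8, authorship ........
After op 4 (delete): buffer="hlnde" (len 5), cursors c1@0 c2@0 c3@5 c4@5, authorship .....
After op 5 (move_left): buffer="hlnde" (len 5), cursors c1@0 c2@0 c3@4 c4@4, authorship .....
After op 6 (insert('o')): buffer="oohlndooe" (len 9), cursors c1@2 c2@2 c3@8 c4@8, authorship 12....34.
Authorship (.=original, N=cursor N): 1 2 . . . . 3 4 .
Index 1: author = 2

Answer: cursor 2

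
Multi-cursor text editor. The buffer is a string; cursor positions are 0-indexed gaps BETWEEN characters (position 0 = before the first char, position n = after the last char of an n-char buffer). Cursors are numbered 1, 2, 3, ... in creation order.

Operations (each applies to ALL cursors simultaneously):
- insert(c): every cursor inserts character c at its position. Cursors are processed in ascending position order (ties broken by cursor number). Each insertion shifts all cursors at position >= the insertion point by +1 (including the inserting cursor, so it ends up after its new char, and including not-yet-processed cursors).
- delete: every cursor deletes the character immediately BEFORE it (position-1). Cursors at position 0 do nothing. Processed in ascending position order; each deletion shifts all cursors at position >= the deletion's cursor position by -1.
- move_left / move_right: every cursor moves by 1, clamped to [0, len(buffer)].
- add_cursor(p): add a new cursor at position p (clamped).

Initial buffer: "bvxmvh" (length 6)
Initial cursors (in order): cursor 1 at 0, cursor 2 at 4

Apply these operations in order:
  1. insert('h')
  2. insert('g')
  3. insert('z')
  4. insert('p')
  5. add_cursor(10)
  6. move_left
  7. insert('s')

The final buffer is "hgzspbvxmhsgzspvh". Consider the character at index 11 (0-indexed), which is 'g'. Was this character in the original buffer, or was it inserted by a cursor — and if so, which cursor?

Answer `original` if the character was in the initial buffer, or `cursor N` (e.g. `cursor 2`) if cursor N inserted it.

After op 1 (insert('h')): buffer="hbvxmhvh" (len 8), cursors c1@1 c2@6, authorship 1....2..
After op 2 (insert('g')): buffer="hgbvxmhgvh" (len 10), cursors c1@2 c2@8, authorship 11....22..
After op 3 (insert('z')): buffer="hgzbvxmhgzvh" (len 12), cursors c1@3 c2@10, authorship 111....222..
After op 4 (insert('p')): buffer="hgzpbvxmhgzpvh" (len 14), cursors c1@4 c2@12, authorship 1111....2222..
After op 5 (add_cursor(10)): buffer="hgzpbvxmhgzpvh" (len 14), cursors c1@4 c3@10 c2@12, authorship 1111....2222..
After op 6 (move_left): buffer="hgzpbvxmhgzpvh" (len 14), cursors c1@3 c3@9 c2@11, authorship 1111....2222..
After op 7 (insert('s')): buffer="hgzspbvxmhsgzspvh" (len 17), cursors c1@4 c3@11 c2@14, authorship 11111....232222..
Authorship (.=original, N=cursor N): 1 1 1 1 1 . . . . 2 3 2 2 2 2 . .
Index 11: author = 2

Answer: cursor 2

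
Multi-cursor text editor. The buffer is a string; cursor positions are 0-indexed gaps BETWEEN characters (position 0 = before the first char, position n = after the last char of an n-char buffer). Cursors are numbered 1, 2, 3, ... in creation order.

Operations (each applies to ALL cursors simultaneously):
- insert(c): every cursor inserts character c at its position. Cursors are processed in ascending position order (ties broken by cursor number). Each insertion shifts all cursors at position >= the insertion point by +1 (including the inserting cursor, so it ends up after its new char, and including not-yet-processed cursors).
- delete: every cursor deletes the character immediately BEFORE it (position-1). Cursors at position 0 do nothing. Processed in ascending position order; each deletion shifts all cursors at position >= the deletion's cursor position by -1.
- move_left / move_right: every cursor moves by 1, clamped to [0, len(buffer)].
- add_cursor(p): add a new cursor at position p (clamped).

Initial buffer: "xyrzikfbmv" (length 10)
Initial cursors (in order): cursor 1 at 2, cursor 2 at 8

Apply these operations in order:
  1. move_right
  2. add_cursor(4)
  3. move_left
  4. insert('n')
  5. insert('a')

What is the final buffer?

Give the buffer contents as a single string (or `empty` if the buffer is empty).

Answer: xynarnazikfbnamv

Derivation:
After op 1 (move_right): buffer="xyrzikfbmv" (len 10), cursors c1@3 c2@9, authorship ..........
After op 2 (add_cursor(4)): buffer="xyrzikfbmv" (len 10), cursors c1@3 c3@4 c2@9, authorship ..........
After op 3 (move_left): buffer="xyrzikfbmv" (len 10), cursors c1@2 c3@3 c2@8, authorship ..........
After op 4 (insert('n')): buffer="xynrnzikfbnmv" (len 13), cursors c1@3 c3@5 c2@11, authorship ..1.3.....2..
After op 5 (insert('a')): buffer="xynarnazikfbnamv" (len 16), cursors c1@4 c3@7 c2@14, authorship ..11.33.....22..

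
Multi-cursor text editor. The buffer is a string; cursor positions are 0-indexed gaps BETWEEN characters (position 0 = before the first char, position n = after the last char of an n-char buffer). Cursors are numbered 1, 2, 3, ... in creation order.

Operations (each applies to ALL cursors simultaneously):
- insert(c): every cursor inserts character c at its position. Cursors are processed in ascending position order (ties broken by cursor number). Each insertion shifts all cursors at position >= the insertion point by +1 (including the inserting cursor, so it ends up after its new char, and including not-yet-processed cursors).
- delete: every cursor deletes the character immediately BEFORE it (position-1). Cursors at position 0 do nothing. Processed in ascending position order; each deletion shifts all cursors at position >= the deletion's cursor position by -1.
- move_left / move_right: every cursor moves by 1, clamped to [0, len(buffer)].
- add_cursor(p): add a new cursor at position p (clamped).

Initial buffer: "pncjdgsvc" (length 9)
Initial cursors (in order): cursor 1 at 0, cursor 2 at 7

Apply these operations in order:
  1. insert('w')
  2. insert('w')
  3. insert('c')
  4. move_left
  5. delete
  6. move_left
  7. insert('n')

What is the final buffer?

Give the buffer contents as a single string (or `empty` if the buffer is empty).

After op 1 (insert('w')): buffer="wpncjdgswvc" (len 11), cursors c1@1 c2@9, authorship 1.......2..
After op 2 (insert('w')): buffer="wwpncjdgswwvc" (len 13), cursors c1@2 c2@11, authorship 11.......22..
After op 3 (insert('c')): buffer="wwcpncjdgswwcvc" (len 15), cursors c1@3 c2@13, authorship 111.......222..
After op 4 (move_left): buffer="wwcpncjdgswwcvc" (len 15), cursors c1@2 c2@12, authorship 111.......222..
After op 5 (delete): buffer="wcpncjdgswcvc" (len 13), cursors c1@1 c2@10, authorship 11.......22..
After op 6 (move_left): buffer="wcpncjdgswcvc" (len 13), cursors c1@0 c2@9, authorship 11.......22..
After op 7 (insert('n')): buffer="nwcpncjdgsnwcvc" (len 15), cursors c1@1 c2@11, authorship 111.......222..

Answer: nwcpncjdgsnwcvc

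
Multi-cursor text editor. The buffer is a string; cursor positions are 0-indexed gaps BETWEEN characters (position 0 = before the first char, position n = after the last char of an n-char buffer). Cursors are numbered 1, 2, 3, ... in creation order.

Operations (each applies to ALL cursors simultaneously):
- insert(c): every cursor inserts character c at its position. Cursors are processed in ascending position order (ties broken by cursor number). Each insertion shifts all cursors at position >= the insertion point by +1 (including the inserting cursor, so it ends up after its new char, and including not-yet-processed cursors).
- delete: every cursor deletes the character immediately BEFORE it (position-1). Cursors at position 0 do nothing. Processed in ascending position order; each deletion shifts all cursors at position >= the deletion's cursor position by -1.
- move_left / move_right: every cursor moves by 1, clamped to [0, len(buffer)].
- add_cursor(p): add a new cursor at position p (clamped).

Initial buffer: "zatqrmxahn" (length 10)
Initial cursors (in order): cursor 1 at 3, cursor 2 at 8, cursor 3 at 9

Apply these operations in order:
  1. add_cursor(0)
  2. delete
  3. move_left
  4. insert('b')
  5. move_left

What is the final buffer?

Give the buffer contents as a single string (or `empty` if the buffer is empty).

Answer: bzbaqrmbbxn

Derivation:
After op 1 (add_cursor(0)): buffer="zatqrmxahn" (len 10), cursors c4@0 c1@3 c2@8 c3@9, authorship ..........
After op 2 (delete): buffer="zaqrmxn" (len 7), cursors c4@0 c1@2 c2@6 c3@6, authorship .......
After op 3 (move_left): buffer="zaqrmxn" (len 7), cursors c4@0 c1@1 c2@5 c3@5, authorship .......
After op 4 (insert('b')): buffer="bzbaqrmbbxn" (len 11), cursors c4@1 c1@3 c2@9 c3@9, authorship 4.1....23..
After op 5 (move_left): buffer="bzbaqrmbbxn" (len 11), cursors c4@0 c1@2 c2@8 c3@8, authorship 4.1....23..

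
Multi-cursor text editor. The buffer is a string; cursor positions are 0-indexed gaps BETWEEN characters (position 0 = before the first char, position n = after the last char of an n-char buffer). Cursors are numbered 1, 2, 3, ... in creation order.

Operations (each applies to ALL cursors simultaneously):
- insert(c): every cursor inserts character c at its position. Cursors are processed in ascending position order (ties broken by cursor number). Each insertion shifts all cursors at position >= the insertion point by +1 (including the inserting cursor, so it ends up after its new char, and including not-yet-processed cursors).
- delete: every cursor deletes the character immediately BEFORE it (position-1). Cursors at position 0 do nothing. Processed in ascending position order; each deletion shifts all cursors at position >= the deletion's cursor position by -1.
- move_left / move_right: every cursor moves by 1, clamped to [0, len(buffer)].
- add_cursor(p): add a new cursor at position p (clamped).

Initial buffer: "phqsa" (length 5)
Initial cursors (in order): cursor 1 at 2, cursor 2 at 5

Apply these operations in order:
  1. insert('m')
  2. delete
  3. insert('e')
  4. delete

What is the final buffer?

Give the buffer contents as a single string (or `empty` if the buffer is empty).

Answer: phqsa

Derivation:
After op 1 (insert('m')): buffer="phmqsam" (len 7), cursors c1@3 c2@7, authorship ..1...2
After op 2 (delete): buffer="phqsa" (len 5), cursors c1@2 c2@5, authorship .....
After op 3 (insert('e')): buffer="pheqsae" (len 7), cursors c1@3 c2@7, authorship ..1...2
After op 4 (delete): buffer="phqsa" (len 5), cursors c1@2 c2@5, authorship .....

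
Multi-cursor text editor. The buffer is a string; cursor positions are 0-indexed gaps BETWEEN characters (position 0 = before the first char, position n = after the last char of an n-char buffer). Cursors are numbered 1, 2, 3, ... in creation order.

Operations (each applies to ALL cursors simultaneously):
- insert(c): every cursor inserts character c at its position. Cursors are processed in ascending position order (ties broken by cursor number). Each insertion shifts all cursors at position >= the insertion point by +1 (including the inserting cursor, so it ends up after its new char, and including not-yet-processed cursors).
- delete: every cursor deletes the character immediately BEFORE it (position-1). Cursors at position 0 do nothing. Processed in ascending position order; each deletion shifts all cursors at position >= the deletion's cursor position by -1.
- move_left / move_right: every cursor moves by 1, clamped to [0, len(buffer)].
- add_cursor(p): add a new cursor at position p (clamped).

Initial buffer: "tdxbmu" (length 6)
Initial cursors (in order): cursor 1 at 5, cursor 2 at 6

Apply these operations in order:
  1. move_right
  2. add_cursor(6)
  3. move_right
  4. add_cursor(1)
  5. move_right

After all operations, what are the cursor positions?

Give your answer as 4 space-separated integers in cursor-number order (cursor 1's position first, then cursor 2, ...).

After op 1 (move_right): buffer="tdxbmu" (len 6), cursors c1@6 c2@6, authorship ......
After op 2 (add_cursor(6)): buffer="tdxbmu" (len 6), cursors c1@6 c2@6 c3@6, authorship ......
After op 3 (move_right): buffer="tdxbmu" (len 6), cursors c1@6 c2@6 c3@6, authorship ......
After op 4 (add_cursor(1)): buffer="tdxbmu" (len 6), cursors c4@1 c1@6 c2@6 c3@6, authorship ......
After op 5 (move_right): buffer="tdxbmu" (len 6), cursors c4@2 c1@6 c2@6 c3@6, authorship ......

Answer: 6 6 6 2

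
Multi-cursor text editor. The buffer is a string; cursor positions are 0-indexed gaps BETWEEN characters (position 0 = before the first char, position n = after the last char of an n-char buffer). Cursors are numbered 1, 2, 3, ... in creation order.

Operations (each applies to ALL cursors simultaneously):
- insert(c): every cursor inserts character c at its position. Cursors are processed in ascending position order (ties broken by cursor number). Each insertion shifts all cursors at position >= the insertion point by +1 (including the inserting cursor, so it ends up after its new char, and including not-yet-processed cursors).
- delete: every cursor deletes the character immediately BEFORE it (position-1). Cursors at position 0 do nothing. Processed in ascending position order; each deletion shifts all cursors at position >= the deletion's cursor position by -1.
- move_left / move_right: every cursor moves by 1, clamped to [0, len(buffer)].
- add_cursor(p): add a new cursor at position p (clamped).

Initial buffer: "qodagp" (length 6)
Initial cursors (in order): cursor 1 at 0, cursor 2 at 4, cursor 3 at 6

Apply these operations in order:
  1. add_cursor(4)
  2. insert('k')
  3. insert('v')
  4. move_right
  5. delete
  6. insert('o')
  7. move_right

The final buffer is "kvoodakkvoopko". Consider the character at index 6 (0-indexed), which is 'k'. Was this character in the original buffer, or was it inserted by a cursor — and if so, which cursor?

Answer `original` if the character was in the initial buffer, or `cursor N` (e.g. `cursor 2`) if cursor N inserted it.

Answer: cursor 2

Derivation:
After op 1 (add_cursor(4)): buffer="qodagp" (len 6), cursors c1@0 c2@4 c4@4 c3@6, authorship ......
After op 2 (insert('k')): buffer="kqodakkgpk" (len 10), cursors c1@1 c2@7 c4@7 c3@10, authorship 1....24..3
After op 3 (insert('v')): buffer="kvqodakkvvgpkv" (len 14), cursors c1@2 c2@10 c4@10 c3@14, authorship 11....2424..33
After op 4 (move_right): buffer="kvqodakkvvgpkv" (len 14), cursors c1@3 c2@11 c4@11 c3@14, authorship 11....2424..33
After op 5 (delete): buffer="kvodakkvpk" (len 10), cursors c1@2 c2@8 c4@8 c3@10, authorship 11...242.3
After op 6 (insert('o')): buffer="kvoodakkvoopko" (len 14), cursors c1@3 c2@11 c4@11 c3@14, authorship 111...24224.33
After op 7 (move_right): buffer="kvoodakkvoopko" (len 14), cursors c1@4 c2@12 c4@12 c3@14, authorship 111...24224.33
Authorship (.=original, N=cursor N): 1 1 1 . . . 2 4 2 2 4 . 3 3
Index 6: author = 2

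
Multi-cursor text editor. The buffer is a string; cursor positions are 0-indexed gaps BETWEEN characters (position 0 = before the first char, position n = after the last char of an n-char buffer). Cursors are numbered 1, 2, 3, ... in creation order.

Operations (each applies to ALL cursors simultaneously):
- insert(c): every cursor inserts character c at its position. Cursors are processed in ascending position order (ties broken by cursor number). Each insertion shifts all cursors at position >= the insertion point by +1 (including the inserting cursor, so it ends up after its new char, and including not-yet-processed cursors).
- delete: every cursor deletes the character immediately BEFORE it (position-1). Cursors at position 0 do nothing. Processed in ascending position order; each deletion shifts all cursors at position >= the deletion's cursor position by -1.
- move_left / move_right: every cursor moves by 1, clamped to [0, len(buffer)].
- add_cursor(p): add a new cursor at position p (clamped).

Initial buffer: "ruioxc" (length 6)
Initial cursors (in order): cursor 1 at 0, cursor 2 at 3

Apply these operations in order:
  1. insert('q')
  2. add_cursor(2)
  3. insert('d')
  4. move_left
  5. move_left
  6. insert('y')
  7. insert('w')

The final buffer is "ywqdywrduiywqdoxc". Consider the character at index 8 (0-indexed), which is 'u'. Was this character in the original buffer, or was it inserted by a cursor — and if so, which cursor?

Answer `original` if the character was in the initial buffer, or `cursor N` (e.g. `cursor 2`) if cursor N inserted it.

Answer: original

Derivation:
After op 1 (insert('q')): buffer="qruiqoxc" (len 8), cursors c1@1 c2@5, authorship 1...2...
After op 2 (add_cursor(2)): buffer="qruiqoxc" (len 8), cursors c1@1 c3@2 c2@5, authorship 1...2...
After op 3 (insert('d')): buffer="qdrduiqdoxc" (len 11), cursors c1@2 c3@4 c2@8, authorship 11.3..22...
After op 4 (move_left): buffer="qdrduiqdoxc" (len 11), cursors c1@1 c3@3 c2@7, authorship 11.3..22...
After op 5 (move_left): buffer="qdrduiqdoxc" (len 11), cursors c1@0 c3@2 c2@6, authorship 11.3..22...
After op 6 (insert('y')): buffer="yqdyrduiyqdoxc" (len 14), cursors c1@1 c3@4 c2@9, authorship 1113.3..222...
After op 7 (insert('w')): buffer="ywqdywrduiywqdoxc" (len 17), cursors c1@2 c3@6 c2@12, authorship 111133.3..2222...
Authorship (.=original, N=cursor N): 1 1 1 1 3 3 . 3 . . 2 2 2 2 . . .
Index 8: author = original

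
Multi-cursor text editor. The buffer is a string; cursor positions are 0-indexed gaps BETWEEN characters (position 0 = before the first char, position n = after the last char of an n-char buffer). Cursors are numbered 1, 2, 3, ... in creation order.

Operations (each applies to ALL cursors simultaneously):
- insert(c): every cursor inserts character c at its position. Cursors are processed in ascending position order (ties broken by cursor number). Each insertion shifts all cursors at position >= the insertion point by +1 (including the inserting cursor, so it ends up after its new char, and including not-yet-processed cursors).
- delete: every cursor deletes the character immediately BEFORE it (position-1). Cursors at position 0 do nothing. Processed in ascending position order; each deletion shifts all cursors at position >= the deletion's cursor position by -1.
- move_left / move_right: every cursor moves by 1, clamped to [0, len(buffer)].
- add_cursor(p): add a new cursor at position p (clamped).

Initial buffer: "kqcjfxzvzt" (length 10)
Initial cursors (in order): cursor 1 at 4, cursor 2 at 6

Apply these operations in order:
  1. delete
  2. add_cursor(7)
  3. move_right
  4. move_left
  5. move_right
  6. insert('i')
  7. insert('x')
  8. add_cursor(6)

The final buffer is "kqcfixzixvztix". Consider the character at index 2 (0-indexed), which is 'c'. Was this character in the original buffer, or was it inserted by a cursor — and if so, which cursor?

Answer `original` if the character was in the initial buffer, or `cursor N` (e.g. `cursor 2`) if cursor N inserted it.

Answer: original

Derivation:
After op 1 (delete): buffer="kqcfzvzt" (len 8), cursors c1@3 c2@4, authorship ........
After op 2 (add_cursor(7)): buffer="kqcfzvzt" (len 8), cursors c1@3 c2@4 c3@7, authorship ........
After op 3 (move_right): buffer="kqcfzvzt" (len 8), cursors c1@4 c2@5 c3@8, authorship ........
After op 4 (move_left): buffer="kqcfzvzt" (len 8), cursors c1@3 c2@4 c3@7, authorship ........
After op 5 (move_right): buffer="kqcfzvzt" (len 8), cursors c1@4 c2@5 c3@8, authorship ........
After op 6 (insert('i')): buffer="kqcfizivzti" (len 11), cursors c1@5 c2@7 c3@11, authorship ....1.2...3
After op 7 (insert('x')): buffer="kqcfixzixvztix" (len 14), cursors c1@6 c2@9 c3@14, authorship ....11.22...33
After op 8 (add_cursor(6)): buffer="kqcfixzixvztix" (len 14), cursors c1@6 c4@6 c2@9 c3@14, authorship ....11.22...33
Authorship (.=original, N=cursor N): . . . . 1 1 . 2 2 . . . 3 3
Index 2: author = original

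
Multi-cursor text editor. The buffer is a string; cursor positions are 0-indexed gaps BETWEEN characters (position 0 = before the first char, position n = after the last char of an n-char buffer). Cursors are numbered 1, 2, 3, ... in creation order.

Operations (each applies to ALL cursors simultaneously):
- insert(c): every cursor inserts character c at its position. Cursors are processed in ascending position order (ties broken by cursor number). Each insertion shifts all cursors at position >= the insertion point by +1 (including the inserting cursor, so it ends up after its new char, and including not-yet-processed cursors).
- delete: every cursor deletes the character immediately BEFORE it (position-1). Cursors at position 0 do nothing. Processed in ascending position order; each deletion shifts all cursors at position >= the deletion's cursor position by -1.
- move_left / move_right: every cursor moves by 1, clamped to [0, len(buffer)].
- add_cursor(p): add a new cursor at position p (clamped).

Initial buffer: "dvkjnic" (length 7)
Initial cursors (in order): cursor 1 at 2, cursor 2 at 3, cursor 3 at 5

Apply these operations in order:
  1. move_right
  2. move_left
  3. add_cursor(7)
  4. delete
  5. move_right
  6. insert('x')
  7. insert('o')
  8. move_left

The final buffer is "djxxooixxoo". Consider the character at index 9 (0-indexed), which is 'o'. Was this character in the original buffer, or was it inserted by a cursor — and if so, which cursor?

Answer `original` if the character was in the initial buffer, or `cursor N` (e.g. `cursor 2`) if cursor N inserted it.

After op 1 (move_right): buffer="dvkjnic" (len 7), cursors c1@3 c2@4 c3@6, authorship .......
After op 2 (move_left): buffer="dvkjnic" (len 7), cursors c1@2 c2@3 c3@5, authorship .......
After op 3 (add_cursor(7)): buffer="dvkjnic" (len 7), cursors c1@2 c2@3 c3@5 c4@7, authorship .......
After op 4 (delete): buffer="dji" (len 3), cursors c1@1 c2@1 c3@2 c4@3, authorship ...
After op 5 (move_right): buffer="dji" (len 3), cursors c1@2 c2@2 c3@3 c4@3, authorship ...
After op 6 (insert('x')): buffer="djxxixx" (len 7), cursors c1@4 c2@4 c3@7 c4@7, authorship ..12.34
After op 7 (insert('o')): buffer="djxxooixxoo" (len 11), cursors c1@6 c2@6 c3@11 c4@11, authorship ..1212.3434
After op 8 (move_left): buffer="djxxooixxoo" (len 11), cursors c1@5 c2@5 c3@10 c4@10, authorship ..1212.3434
Authorship (.=original, N=cursor N): . . 1 2 1 2 . 3 4 3 4
Index 9: author = 3

Answer: cursor 3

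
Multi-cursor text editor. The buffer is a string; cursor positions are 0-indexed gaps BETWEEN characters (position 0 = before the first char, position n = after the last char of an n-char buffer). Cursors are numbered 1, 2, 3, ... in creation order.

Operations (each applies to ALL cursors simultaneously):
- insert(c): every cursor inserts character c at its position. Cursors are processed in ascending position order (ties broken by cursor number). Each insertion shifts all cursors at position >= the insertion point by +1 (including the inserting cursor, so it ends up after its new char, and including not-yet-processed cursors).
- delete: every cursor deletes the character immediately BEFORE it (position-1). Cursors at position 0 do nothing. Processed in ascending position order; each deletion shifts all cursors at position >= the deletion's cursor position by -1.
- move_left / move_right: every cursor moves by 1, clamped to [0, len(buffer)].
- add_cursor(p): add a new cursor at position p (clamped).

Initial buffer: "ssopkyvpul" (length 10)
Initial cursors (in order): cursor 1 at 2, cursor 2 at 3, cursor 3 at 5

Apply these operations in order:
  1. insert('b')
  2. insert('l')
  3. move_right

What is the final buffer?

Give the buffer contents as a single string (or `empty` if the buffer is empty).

Answer: ssbloblpkblyvpul

Derivation:
After op 1 (insert('b')): buffer="ssbobpkbyvpul" (len 13), cursors c1@3 c2@5 c3@8, authorship ..1.2..3.....
After op 2 (insert('l')): buffer="ssbloblpkblyvpul" (len 16), cursors c1@4 c2@7 c3@11, authorship ..11.22..33.....
After op 3 (move_right): buffer="ssbloblpkblyvpul" (len 16), cursors c1@5 c2@8 c3@12, authorship ..11.22..33.....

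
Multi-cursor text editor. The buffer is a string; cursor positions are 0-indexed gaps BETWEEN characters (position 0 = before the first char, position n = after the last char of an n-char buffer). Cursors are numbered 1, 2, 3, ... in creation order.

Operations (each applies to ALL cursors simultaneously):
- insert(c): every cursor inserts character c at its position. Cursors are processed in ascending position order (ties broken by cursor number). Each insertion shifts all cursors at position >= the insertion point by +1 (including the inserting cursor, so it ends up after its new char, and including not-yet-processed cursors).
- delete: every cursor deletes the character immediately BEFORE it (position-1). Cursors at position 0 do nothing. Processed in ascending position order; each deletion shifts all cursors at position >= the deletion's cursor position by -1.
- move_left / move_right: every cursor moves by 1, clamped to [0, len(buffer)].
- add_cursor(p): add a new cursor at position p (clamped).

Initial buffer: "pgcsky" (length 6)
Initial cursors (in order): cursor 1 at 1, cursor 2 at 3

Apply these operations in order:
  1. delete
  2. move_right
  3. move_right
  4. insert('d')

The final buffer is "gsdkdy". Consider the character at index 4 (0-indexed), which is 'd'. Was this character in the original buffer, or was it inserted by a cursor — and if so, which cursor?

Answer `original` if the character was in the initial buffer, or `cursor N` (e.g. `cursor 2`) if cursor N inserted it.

Answer: cursor 2

Derivation:
After op 1 (delete): buffer="gsky" (len 4), cursors c1@0 c2@1, authorship ....
After op 2 (move_right): buffer="gsky" (len 4), cursors c1@1 c2@2, authorship ....
After op 3 (move_right): buffer="gsky" (len 4), cursors c1@2 c2@3, authorship ....
After op 4 (insert('d')): buffer="gsdkdy" (len 6), cursors c1@3 c2@5, authorship ..1.2.
Authorship (.=original, N=cursor N): . . 1 . 2 .
Index 4: author = 2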